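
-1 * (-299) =299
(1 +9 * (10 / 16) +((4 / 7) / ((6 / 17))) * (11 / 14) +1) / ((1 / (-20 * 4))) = -104630 / 147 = -711.77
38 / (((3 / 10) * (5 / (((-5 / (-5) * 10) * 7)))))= 5320 / 3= 1773.33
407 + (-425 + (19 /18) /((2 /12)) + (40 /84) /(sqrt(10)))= -35 /3 + sqrt(10) /21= -11.52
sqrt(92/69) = 2 * sqrt(3)/3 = 1.15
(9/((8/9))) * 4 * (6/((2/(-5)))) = -1215/2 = -607.50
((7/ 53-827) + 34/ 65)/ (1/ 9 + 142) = -25620822/ 4406155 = -5.81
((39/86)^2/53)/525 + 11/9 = 754581463/617381100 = 1.22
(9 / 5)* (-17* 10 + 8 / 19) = -28998 / 95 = -305.24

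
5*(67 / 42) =335 / 42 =7.98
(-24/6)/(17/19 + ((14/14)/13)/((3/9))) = -494/139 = -3.55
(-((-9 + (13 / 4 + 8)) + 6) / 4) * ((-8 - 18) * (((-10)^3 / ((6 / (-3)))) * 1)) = 53625 / 2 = 26812.50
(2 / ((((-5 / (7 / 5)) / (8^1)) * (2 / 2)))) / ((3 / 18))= -672 / 25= -26.88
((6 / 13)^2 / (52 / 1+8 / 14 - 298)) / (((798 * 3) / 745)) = -745 / 2758249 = -0.00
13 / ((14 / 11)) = 10.21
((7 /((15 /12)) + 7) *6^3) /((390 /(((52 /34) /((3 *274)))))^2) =42 /678030125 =0.00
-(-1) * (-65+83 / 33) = -2062 / 33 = -62.48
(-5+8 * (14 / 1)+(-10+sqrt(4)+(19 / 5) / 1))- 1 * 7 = 479 / 5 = 95.80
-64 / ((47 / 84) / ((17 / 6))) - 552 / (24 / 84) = -106036 / 47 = -2256.09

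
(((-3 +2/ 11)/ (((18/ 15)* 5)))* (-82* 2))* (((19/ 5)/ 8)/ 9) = 24149/ 5940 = 4.07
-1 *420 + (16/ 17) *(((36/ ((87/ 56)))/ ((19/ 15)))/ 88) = -43255380/ 103037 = -419.80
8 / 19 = 0.42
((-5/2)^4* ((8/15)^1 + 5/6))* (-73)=-374125/96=-3897.14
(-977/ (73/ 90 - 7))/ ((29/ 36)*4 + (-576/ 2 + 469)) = 395685/ 461753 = 0.86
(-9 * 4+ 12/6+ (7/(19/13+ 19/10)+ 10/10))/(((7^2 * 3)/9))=-40533/21413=-1.89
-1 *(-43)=43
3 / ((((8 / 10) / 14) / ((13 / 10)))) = 273 / 4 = 68.25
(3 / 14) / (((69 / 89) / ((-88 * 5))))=-19580 / 161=-121.61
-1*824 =-824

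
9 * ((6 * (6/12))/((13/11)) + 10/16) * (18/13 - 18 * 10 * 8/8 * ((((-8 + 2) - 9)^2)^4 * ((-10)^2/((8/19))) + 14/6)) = -527178832802307189/169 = -3119401377528444.91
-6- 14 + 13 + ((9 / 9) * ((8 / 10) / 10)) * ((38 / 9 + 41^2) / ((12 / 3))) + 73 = 99.70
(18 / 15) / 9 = 2 / 15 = 0.13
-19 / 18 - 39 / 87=-785 / 522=-1.50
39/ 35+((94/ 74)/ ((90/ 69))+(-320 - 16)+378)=68513/ 1554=44.09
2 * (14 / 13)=28 / 13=2.15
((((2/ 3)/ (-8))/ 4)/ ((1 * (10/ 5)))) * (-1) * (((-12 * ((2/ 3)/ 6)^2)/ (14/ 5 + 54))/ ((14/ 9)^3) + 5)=973985/ 18703104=0.05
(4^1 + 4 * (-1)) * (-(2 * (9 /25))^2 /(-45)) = 0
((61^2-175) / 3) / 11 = 1182 / 11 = 107.45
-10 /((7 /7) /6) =-60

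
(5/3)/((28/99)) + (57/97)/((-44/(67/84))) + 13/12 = 356747/51216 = 6.97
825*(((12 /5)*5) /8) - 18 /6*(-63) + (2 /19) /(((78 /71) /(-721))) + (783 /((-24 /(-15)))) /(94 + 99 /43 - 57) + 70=221923957 /154128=1439.87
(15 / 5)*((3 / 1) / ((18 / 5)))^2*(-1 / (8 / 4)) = -25 / 24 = -1.04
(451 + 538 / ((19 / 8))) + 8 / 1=13025 / 19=685.53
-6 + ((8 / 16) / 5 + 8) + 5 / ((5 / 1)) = 3.10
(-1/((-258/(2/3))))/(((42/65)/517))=33605/16254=2.07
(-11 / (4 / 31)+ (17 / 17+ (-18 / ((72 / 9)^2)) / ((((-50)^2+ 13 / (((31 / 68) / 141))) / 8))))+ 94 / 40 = -331113267 / 4042880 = -81.90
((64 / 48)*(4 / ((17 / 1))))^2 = 256 / 2601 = 0.10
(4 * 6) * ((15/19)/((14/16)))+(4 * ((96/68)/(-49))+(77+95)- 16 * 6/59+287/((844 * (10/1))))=1512765524511/7881212920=191.95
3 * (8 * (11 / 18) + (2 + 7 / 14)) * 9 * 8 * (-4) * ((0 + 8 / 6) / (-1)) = 8512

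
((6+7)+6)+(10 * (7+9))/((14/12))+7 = 1142/7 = 163.14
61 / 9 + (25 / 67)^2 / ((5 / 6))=280579 / 40401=6.94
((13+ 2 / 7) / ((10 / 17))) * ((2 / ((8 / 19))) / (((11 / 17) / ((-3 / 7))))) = -1531989 / 21560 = -71.06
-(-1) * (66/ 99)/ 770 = 1/ 1155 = 0.00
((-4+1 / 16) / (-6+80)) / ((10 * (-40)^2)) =-63 / 18944000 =-0.00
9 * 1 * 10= 90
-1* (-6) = 6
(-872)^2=760384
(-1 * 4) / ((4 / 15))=-15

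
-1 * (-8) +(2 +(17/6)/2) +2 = 13.42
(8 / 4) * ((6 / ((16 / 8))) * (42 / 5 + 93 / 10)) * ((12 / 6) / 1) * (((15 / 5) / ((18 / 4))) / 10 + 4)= 21594 / 25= 863.76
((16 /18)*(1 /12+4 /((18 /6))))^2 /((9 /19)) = 21964 /6561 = 3.35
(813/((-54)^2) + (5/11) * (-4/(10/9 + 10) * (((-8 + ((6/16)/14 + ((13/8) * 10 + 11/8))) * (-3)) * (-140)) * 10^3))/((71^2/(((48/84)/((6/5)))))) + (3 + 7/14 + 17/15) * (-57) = -462312676424/1414832265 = -326.76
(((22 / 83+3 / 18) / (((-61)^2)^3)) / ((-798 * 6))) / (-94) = 215 / 11547563208843188016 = 0.00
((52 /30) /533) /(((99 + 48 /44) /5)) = 22 /135423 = 0.00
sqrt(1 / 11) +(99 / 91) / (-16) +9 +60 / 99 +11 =sqrt(11) / 11 +986813 / 48048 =20.84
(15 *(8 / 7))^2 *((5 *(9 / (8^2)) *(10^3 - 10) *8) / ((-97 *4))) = -20047500 / 4753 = -4217.86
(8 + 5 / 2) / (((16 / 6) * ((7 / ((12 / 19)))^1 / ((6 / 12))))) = 27 / 152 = 0.18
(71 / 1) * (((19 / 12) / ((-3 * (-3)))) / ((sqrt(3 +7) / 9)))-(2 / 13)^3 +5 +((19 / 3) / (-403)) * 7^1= 998384 / 204321 +1349 * sqrt(10) / 120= 40.44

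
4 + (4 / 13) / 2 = 54 / 13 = 4.15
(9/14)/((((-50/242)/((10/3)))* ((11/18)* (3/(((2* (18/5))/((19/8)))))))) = -57024/3325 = -17.15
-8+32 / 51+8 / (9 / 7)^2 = -3488 / 1377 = -2.53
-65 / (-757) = 65 / 757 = 0.09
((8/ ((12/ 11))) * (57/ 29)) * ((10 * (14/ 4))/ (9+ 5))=1045/ 29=36.03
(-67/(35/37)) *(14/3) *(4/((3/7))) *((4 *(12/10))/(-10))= 555296/375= 1480.79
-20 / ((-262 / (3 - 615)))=-6120 / 131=-46.72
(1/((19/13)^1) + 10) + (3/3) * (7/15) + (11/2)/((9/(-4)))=8.71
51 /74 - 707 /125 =-45943 /9250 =-4.97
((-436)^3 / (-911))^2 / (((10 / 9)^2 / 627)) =4203729296122.63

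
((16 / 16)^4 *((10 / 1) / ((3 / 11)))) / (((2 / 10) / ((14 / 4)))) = 641.67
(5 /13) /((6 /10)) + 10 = 415 /39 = 10.64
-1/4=-0.25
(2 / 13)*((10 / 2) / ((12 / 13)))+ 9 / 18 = 4 / 3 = 1.33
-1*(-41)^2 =-1681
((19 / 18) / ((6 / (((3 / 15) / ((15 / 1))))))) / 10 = 19 / 81000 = 0.00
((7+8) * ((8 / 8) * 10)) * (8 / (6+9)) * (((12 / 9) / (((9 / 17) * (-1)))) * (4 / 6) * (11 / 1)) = -119680 / 81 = -1477.53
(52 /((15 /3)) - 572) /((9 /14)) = -873.60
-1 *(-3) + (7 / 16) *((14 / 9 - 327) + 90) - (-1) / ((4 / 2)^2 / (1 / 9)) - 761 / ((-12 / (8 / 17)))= -19077 / 272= -70.14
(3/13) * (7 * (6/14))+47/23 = 818/299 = 2.74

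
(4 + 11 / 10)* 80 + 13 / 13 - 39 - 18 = 352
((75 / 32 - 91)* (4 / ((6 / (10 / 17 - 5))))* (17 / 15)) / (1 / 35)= 496475 / 48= 10343.23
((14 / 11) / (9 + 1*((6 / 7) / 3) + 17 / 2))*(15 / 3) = 980 / 2739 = 0.36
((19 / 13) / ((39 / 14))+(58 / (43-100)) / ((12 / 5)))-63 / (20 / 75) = -27297917 / 115596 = -236.15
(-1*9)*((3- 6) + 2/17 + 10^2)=-874.06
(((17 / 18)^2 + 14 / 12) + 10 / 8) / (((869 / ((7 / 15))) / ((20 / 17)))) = 7504 / 3589839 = 0.00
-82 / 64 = -41 / 32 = -1.28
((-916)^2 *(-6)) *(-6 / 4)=7551504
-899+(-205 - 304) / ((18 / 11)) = -21781 / 18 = -1210.06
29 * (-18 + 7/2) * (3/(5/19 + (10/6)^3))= -1294299/5020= -257.83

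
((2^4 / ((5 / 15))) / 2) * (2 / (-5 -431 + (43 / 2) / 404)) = -0.11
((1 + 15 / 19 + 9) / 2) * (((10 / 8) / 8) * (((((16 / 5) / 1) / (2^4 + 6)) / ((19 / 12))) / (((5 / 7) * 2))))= 861 / 15884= 0.05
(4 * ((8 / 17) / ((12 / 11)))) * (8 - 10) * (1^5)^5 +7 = 181 / 51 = 3.55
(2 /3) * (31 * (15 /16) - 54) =-133 /8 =-16.62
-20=-20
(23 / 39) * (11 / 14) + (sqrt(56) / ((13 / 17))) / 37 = 34 * sqrt(14) / 481 + 253 / 546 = 0.73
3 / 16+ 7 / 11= 145 / 176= 0.82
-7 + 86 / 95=-579 / 95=-6.09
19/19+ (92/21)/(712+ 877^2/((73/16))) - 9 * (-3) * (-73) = -127813027021/64879710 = -1970.00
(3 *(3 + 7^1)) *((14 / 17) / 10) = 42 / 17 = 2.47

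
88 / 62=44 / 31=1.42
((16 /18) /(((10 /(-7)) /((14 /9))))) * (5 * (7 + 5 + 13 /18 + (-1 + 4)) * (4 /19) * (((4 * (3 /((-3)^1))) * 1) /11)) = 887488 /152361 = 5.82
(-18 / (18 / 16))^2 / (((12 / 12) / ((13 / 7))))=3328 / 7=475.43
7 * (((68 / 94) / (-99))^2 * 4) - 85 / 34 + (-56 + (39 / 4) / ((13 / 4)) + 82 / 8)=-3918594557 / 86601636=-45.25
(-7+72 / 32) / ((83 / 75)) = -1425 / 332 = -4.29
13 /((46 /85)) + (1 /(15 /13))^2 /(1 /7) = 303043 /10350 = 29.28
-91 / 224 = -13 / 32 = -0.41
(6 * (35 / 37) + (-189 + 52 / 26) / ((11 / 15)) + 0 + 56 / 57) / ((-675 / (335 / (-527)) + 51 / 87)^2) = -0.00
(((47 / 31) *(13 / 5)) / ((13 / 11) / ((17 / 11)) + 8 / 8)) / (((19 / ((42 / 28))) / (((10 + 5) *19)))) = 50.26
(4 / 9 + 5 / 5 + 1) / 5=22 / 45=0.49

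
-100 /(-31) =100 /31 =3.23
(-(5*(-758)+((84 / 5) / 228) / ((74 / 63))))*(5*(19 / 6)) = 26643259 / 444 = 60007.34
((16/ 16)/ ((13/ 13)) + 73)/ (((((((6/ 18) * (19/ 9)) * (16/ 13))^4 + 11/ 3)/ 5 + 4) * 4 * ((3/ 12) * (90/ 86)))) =5366438191998/ 367764895213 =14.59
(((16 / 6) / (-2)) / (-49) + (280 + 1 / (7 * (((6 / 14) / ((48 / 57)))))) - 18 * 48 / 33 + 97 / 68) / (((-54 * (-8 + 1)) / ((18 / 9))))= 533891219 / 394851996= 1.35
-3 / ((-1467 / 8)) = 8 / 489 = 0.02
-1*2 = -2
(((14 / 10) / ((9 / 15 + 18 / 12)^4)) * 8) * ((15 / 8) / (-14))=-5000 / 64827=-0.08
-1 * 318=-318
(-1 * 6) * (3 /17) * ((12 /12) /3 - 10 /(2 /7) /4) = 8.91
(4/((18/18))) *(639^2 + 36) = 1633428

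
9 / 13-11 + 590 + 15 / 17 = 128307 / 221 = 580.57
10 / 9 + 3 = 37 / 9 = 4.11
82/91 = 0.90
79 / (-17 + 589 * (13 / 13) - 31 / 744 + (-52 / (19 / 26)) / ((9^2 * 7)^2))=3860439912 / 27949492703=0.14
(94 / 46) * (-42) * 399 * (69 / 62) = -1181439 / 31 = -38110.94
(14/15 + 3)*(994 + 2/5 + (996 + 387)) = 701333/75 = 9351.11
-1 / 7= -0.14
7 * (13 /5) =91 /5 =18.20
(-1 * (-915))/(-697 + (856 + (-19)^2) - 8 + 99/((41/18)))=1.65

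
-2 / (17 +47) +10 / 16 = 19 / 32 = 0.59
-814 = -814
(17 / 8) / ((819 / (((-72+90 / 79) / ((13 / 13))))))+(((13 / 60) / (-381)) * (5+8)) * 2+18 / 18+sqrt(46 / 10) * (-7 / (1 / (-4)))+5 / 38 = 2913064957 / 3122470260+28 * sqrt(115) / 5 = 60.99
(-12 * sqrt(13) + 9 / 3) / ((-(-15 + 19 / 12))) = 36 / 161- 144 * sqrt(13) / 161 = -3.00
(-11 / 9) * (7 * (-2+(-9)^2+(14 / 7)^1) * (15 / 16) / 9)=-1155 / 16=-72.19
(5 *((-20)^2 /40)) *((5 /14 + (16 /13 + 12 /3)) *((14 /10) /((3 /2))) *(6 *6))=122040 /13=9387.69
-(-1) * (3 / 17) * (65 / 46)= 195 / 782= 0.25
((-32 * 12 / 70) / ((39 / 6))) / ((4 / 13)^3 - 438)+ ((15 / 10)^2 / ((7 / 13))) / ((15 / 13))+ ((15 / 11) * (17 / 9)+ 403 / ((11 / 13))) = 1072405994357 / 2222732820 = 482.47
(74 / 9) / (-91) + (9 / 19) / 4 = 1747 / 62244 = 0.03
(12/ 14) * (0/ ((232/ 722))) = 0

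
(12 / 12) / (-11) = -1 / 11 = -0.09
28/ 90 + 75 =3389/ 45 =75.31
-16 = -16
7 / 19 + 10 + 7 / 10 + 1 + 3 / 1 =2863 / 190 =15.07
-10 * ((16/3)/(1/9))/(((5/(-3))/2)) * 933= 537408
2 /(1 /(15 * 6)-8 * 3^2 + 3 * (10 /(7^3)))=-61740 /2219597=-0.03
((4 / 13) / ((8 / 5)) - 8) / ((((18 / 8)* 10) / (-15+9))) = 406 / 195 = 2.08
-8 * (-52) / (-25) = -416 / 25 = -16.64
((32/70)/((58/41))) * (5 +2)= 328/145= 2.26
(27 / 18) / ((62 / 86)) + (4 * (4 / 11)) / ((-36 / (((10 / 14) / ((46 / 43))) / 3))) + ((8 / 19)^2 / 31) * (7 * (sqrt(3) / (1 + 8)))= 448 * sqrt(3) / 100719 + 6141733 / 2964654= 2.08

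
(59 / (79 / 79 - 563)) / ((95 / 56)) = -0.06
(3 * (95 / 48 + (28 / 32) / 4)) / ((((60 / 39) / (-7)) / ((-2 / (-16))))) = -19201 / 5120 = -3.75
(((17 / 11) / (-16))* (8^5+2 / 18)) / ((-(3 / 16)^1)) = 5013521 / 297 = 16880.54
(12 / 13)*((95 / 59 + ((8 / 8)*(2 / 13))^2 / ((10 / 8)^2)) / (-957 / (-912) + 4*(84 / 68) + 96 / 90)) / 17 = 4433972544 / 354566217395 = 0.01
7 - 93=-86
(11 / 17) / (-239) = -11 / 4063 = -0.00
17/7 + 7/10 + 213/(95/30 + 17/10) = 239637/5110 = 46.90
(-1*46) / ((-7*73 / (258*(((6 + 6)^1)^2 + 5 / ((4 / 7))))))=3547.63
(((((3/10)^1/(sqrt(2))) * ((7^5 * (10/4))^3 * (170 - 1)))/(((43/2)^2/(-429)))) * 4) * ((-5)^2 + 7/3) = -352808030958186879075 * sqrt(2)/1849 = -269846350619369750.59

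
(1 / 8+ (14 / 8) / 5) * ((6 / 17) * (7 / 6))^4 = 45619 / 3340840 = 0.01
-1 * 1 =-1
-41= -41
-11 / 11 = -1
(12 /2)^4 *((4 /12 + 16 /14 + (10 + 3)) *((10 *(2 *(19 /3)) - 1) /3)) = 5501184 /7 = 785883.43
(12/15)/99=4/495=0.01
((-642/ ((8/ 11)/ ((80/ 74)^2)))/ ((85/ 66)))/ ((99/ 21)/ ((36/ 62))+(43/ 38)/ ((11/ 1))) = -40913555760/ 419914739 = -97.43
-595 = -595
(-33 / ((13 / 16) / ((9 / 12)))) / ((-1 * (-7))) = -396 / 91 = -4.35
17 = 17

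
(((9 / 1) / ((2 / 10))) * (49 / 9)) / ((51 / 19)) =4655 / 51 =91.27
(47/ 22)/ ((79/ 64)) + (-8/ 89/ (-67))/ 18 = 80718644/ 46636623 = 1.73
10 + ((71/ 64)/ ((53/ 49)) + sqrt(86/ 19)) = sqrt(1634)/ 19 + 37399/ 3392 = 13.15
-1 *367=-367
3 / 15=1 / 5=0.20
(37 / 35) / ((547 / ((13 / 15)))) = 481 / 287175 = 0.00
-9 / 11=-0.82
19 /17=1.12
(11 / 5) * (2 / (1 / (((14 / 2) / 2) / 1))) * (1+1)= 154 / 5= 30.80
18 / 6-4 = -1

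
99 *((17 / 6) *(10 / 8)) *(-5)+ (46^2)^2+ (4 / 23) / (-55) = 45294113063 / 10120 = 4475702.87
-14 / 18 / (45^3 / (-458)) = 3206 / 820125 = 0.00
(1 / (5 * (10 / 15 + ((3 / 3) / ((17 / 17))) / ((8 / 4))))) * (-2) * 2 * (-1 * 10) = 48 / 7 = 6.86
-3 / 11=-0.27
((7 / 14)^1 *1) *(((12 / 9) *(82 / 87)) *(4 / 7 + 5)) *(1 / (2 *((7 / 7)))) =1066 / 609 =1.75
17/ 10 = 1.70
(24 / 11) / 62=12 / 341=0.04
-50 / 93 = -0.54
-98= -98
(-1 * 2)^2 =4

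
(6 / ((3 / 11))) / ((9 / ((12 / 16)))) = 11 / 6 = 1.83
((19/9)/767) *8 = 152/6903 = 0.02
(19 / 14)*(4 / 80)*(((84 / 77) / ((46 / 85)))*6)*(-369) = -1072683 / 3542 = -302.85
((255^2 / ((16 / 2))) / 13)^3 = 274941996890625 / 1124864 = 244422434.08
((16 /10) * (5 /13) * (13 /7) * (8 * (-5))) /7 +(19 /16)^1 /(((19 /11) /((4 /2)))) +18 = 5035 /392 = 12.84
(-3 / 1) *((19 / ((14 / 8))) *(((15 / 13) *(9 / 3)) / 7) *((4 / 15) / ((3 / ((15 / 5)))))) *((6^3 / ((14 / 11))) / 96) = -33858 / 4459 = -7.59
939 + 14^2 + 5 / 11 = 1135.45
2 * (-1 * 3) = -6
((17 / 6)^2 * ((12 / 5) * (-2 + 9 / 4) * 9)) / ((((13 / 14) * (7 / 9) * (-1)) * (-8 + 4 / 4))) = 7803 / 910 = 8.57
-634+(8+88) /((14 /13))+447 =-685 /7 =-97.86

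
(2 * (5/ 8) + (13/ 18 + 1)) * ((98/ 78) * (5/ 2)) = 26215/ 2808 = 9.34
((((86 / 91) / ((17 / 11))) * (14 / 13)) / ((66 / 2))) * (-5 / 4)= -215 / 8619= -0.02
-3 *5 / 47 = -15 / 47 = -0.32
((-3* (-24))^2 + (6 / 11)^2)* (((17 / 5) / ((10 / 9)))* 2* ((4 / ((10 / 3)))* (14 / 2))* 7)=1128688344 / 605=1865600.57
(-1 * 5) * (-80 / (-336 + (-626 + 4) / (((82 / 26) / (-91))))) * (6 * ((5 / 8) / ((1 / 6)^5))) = 9564480 / 14441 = 662.31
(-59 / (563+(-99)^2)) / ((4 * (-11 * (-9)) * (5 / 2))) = -59 / 10260360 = -0.00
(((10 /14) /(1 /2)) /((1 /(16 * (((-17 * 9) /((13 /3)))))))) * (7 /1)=-73440 /13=-5649.23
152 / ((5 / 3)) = 91.20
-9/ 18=-1/ 2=-0.50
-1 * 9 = -9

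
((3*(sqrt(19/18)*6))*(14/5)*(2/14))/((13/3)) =18*sqrt(38)/65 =1.71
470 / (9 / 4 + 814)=376 / 653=0.58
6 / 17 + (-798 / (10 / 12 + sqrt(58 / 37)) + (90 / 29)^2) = -372.68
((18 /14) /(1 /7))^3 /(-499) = -729 /499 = -1.46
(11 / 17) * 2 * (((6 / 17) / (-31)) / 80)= -33 / 179180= -0.00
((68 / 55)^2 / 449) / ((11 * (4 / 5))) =1156 / 2988095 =0.00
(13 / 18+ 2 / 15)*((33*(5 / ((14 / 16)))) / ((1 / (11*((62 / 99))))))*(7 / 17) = 210056 / 459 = 457.64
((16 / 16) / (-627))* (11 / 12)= -1 / 684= -0.00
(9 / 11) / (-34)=-9 / 374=-0.02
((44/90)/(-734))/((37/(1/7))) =-11/4277385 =-0.00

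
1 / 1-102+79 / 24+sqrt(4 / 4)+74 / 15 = -3671 / 40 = -91.78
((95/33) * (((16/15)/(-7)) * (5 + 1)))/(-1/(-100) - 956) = 60800/22083369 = 0.00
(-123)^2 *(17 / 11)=257193 / 11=23381.18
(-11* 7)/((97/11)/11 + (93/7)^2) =-456533/1051282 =-0.43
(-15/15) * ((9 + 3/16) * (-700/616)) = 3675/352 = 10.44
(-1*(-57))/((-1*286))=-57/286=-0.20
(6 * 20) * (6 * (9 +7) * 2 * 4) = 92160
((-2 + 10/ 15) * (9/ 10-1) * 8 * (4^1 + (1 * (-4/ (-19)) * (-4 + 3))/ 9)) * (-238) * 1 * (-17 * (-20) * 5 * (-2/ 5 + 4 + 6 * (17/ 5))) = -7043276800/ 171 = -41188753.22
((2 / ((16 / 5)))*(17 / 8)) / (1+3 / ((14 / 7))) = 17 / 32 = 0.53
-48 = -48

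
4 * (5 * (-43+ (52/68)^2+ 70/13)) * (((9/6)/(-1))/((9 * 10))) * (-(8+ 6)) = -1947736/11271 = -172.81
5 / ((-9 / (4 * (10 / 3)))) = -200 / 27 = -7.41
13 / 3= 4.33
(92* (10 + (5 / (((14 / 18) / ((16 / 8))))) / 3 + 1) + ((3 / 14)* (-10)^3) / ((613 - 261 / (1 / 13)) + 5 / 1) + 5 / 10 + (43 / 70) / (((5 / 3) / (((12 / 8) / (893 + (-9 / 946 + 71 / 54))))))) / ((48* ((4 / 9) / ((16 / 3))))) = 416162029348699 / 1183233522800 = 351.72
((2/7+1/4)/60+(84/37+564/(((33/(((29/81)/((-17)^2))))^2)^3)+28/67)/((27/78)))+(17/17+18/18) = 1730229775773778821982517115011792704943053/177009515450949986302954050615400115296176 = 9.77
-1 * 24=-24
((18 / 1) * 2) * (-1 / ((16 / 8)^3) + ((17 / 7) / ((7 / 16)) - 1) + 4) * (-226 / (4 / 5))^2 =9489601575 / 392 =24208167.28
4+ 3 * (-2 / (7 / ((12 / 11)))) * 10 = -412 / 77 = -5.35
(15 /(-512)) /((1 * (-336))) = 5 /57344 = 0.00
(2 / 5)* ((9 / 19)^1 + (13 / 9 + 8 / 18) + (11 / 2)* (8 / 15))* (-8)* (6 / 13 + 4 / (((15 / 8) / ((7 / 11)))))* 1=-282692096 / 9169875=-30.83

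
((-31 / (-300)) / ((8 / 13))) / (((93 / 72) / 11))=143 / 100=1.43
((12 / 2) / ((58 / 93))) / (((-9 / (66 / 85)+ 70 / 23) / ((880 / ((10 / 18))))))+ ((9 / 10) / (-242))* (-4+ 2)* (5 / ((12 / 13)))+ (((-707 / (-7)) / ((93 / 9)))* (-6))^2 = 193262732272407 / 116676355400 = 1656.40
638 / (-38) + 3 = -262 / 19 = -13.79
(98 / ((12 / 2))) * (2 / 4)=49 / 6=8.17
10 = 10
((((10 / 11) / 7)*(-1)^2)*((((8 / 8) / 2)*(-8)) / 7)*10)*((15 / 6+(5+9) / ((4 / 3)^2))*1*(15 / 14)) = -31125 / 3773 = -8.25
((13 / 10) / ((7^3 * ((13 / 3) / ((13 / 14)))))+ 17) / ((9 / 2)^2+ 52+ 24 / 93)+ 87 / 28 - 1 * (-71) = 32096828371 / 431747820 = 74.34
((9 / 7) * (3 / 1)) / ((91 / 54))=1458 / 637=2.29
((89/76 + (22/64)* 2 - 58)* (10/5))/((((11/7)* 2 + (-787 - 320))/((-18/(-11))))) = 1075221/6459772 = 0.17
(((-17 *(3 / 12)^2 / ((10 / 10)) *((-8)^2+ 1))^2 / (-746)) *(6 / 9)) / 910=-18785 / 4010496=-0.00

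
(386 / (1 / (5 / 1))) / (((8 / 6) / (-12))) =-17370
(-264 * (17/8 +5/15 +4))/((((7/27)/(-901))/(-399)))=-2364219495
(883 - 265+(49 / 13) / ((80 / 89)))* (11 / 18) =7117891 / 18720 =380.23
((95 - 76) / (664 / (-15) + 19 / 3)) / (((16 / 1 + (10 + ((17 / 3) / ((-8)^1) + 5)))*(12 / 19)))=-10830 / 413663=-0.03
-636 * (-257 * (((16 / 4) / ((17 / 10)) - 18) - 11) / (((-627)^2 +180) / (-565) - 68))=41834722140 / 7339393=5700.02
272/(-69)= -272/69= -3.94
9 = 9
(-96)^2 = 9216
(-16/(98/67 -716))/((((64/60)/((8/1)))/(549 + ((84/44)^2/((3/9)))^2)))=112.28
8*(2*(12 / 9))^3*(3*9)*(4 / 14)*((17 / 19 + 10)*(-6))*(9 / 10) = -45785088 / 665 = -68849.76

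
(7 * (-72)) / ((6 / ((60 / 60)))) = -84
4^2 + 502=518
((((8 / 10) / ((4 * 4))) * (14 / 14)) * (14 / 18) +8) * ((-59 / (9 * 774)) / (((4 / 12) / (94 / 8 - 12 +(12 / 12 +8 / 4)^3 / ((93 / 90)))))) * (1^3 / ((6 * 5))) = -273961957 / 1554811200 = -0.18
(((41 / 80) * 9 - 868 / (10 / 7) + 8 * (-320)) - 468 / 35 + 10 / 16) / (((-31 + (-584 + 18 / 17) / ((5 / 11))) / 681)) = 6862888049 / 4168080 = 1646.53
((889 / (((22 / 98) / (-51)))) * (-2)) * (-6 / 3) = -8886444 / 11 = -807858.55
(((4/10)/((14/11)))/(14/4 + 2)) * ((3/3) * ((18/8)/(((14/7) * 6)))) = 0.01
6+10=16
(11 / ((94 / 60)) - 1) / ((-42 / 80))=-11320 / 987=-11.47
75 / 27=25 / 9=2.78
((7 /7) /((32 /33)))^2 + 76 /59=2.35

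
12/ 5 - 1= 1.40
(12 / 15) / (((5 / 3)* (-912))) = -1 / 1900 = -0.00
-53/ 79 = -0.67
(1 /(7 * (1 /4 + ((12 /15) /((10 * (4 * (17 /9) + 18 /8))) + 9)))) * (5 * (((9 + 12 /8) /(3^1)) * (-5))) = -441250 /326813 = -1.35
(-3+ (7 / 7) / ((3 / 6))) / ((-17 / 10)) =10 / 17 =0.59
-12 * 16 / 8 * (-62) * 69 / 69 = 1488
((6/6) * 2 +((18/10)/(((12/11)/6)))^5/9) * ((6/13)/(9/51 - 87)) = -17966545387/319800000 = -56.18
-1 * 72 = -72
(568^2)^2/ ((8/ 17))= 221183271424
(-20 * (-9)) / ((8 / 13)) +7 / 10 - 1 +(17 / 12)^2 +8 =217589 / 720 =302.21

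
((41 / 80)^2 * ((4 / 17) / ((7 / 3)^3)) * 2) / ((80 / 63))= 408483 / 53312000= 0.01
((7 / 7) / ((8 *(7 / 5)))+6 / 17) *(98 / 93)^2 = 144403 / 294066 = 0.49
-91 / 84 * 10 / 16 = -0.68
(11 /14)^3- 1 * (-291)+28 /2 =838251 /2744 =305.49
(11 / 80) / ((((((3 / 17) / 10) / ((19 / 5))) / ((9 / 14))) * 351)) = 3553 / 65520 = 0.05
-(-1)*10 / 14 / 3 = 5 / 21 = 0.24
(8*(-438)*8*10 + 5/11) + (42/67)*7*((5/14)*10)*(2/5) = -206590885/737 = -280313.28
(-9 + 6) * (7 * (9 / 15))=-63 / 5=-12.60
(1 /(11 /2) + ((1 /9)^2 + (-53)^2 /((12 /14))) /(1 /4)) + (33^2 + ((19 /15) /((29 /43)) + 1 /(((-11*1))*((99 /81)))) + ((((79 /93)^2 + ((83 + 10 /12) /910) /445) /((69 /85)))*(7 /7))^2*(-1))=465576628653608457780291513019 /32789601088568263278939600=14198.91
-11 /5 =-2.20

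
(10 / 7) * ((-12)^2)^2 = 207360 / 7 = 29622.86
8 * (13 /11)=9.45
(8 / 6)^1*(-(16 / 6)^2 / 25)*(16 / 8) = -512 / 675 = -0.76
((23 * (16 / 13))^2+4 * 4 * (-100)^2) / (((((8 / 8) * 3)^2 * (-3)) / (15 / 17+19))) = -54350848 / 459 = -118411.43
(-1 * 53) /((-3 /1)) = 53 /3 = 17.67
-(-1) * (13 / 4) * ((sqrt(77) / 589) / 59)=13 * sqrt(77) / 139004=0.00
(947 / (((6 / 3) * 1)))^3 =849278123 / 8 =106159765.38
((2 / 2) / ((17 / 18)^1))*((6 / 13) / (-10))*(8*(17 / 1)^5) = -555093.42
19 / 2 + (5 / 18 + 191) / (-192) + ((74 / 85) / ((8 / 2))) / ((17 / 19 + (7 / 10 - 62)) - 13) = 2321890981 / 273138048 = 8.50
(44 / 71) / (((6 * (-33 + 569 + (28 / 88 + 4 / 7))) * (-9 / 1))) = -3388 / 158499477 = -0.00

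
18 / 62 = 9 / 31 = 0.29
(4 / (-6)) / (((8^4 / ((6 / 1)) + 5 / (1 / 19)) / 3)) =-6 / 2333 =-0.00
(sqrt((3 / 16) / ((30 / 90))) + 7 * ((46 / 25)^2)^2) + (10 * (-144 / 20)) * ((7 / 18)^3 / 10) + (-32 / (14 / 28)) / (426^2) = 51398810796653 / 638001562500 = 80.56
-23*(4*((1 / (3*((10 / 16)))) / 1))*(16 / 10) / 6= -2944 / 225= -13.08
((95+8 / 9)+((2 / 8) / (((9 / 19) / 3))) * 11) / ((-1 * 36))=-4079 / 1296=-3.15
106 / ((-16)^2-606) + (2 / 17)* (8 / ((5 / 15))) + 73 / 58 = 652117 / 172550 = 3.78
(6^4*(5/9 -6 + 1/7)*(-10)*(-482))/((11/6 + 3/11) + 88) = -15300299520/41629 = -367539.44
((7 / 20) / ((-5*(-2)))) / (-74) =-7 / 14800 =-0.00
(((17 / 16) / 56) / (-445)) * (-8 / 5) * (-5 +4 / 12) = -17 / 53400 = -0.00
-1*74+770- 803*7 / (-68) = 52949 / 68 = 778.66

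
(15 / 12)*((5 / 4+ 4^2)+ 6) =465 / 16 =29.06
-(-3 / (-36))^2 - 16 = -2305 / 144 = -16.01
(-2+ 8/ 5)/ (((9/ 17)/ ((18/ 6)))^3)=-9826/ 135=-72.79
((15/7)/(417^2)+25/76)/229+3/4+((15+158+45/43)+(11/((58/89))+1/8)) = 3377910478513925/17611421811816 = 191.80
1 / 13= 0.08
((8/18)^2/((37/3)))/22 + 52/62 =285962/340659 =0.84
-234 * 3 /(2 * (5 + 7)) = -29.25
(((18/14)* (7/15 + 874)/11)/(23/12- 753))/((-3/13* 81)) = 0.01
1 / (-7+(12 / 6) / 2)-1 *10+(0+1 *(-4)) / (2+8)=-317 / 30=-10.57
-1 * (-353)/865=353/865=0.41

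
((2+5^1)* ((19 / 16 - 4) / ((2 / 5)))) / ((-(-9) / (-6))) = 525 / 16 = 32.81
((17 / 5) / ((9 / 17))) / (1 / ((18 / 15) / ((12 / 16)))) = 2312 / 225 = 10.28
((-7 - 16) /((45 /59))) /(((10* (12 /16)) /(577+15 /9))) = -2326.67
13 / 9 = 1.44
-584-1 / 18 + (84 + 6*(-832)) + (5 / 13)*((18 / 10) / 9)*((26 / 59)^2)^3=-4169840586418801 / 759249605538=-5492.05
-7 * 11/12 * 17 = -1309/12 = -109.08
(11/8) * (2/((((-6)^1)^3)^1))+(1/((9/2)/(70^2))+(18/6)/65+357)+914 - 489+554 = 136183637/56160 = 2424.92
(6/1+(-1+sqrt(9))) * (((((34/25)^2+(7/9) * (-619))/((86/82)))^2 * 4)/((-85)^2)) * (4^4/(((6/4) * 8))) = 25054845616633284608/1268063701171875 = 19758.35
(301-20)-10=271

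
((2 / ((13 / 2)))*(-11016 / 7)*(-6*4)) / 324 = 35.87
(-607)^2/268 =1374.81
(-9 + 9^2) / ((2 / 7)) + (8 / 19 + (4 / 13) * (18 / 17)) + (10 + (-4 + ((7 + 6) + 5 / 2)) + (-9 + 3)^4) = 13186933 / 8398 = 1570.25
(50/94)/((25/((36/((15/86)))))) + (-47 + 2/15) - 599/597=-1219964/28059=-43.48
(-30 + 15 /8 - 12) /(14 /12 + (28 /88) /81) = -286011 /8344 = -34.28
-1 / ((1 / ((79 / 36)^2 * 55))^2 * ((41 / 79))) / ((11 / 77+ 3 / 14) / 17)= -221532675446005 / 34432128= -6433894.40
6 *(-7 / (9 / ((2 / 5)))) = -28 / 15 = -1.87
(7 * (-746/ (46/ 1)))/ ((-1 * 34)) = 2611/ 782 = 3.34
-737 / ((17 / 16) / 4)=-47168 / 17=-2774.59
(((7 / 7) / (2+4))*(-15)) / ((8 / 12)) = -15 / 4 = -3.75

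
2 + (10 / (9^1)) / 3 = 64 / 27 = 2.37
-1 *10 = -10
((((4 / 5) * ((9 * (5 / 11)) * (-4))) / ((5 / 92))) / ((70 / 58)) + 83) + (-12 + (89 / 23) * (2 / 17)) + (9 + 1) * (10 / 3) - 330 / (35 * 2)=-32098138 / 322575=-99.51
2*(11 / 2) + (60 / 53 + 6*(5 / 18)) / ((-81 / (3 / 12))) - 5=308651 / 51516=5.99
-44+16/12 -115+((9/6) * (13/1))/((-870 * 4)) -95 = -1758599/6960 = -252.67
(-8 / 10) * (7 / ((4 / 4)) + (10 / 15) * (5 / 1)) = -124 / 15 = -8.27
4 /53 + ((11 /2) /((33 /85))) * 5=22549 /318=70.91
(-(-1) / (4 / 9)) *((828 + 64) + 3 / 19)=152559 / 76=2007.36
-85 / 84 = -1.01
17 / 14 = 1.21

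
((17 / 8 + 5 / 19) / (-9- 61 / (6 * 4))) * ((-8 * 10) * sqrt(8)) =174240 * sqrt(2) / 5263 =46.82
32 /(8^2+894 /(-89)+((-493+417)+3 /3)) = -2848 /1873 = -1.52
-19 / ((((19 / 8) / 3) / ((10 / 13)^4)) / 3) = -720000 / 28561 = -25.21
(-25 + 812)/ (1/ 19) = 14953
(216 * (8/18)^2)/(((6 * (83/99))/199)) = 140096/83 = 1687.90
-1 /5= -0.20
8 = 8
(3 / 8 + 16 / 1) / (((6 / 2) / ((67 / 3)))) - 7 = 8273 / 72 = 114.90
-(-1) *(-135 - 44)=-179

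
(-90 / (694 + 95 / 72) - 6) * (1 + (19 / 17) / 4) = -13348323 / 1702142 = -7.84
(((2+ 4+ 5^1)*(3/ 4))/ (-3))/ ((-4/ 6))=4.12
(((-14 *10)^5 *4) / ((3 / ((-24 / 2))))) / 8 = 107564800000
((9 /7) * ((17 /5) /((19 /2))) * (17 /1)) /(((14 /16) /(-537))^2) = 96006114432 /32585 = 2946328.51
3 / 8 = 0.38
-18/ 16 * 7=-63/ 8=-7.88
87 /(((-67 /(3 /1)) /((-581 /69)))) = 50547 /1541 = 32.80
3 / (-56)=-3 / 56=-0.05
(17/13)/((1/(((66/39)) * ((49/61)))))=18326/10309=1.78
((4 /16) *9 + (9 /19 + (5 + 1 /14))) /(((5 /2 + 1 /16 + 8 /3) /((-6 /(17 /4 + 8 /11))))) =-4379232 /2436959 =-1.80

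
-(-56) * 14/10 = 392/5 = 78.40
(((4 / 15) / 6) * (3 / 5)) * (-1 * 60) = -8 / 5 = -1.60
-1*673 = -673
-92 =-92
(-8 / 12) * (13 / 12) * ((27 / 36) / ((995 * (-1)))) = 13 / 23880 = 0.00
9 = 9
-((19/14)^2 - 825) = 161339/196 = 823.16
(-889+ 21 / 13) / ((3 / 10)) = -115360 / 39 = -2957.95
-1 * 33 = -33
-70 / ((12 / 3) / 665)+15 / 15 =-23273 / 2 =-11636.50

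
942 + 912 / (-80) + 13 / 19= 931.28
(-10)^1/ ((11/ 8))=-80/ 11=-7.27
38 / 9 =4.22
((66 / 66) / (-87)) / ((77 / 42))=-2 / 319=-0.01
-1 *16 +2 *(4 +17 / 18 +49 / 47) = -1703 / 423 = -4.03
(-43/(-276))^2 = 0.02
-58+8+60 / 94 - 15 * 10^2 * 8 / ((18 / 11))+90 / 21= -7378.41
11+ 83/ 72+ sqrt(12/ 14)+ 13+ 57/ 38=sqrt(42)/ 7+ 1919/ 72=27.58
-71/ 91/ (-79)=71/ 7189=0.01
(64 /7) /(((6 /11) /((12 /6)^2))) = 1408 /21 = 67.05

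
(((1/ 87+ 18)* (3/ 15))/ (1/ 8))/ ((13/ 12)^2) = 24.56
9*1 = 9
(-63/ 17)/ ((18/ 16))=-56/ 17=-3.29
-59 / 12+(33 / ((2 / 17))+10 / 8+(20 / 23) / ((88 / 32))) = 420713 / 1518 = 277.15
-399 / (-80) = 399 / 80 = 4.99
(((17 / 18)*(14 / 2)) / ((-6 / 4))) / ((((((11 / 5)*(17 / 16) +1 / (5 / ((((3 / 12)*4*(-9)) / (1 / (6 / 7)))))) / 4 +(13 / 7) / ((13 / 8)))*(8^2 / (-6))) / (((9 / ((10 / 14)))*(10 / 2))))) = 11662 / 601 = 19.40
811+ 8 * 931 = 8259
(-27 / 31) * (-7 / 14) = 27 / 62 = 0.44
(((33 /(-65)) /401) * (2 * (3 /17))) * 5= -198 /88621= -0.00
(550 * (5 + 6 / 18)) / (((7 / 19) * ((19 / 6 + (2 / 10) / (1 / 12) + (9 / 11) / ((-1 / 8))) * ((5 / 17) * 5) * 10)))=-3872 / 7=-553.14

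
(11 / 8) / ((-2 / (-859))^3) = 6972237569 / 64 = 108941212.02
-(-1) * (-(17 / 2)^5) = -1419857 / 32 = -44370.53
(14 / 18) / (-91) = -1 / 117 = -0.01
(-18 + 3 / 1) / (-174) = 0.09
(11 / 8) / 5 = 11 / 40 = 0.28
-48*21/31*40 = -40320/31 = -1300.65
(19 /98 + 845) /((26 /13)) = 82829 /196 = 422.60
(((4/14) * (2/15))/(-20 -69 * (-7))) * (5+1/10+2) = 142/243075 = 0.00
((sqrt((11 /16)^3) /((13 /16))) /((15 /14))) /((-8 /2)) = -77 *sqrt(11) /1560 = -0.16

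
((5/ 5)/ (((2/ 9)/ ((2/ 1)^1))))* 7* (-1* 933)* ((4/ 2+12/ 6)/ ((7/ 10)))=-335880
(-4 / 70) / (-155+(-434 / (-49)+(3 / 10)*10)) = 1 / 2505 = 0.00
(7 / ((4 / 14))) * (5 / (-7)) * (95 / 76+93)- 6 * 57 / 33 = -146057 / 88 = -1659.74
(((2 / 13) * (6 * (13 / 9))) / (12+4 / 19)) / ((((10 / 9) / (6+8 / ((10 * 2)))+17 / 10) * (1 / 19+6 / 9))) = 0.08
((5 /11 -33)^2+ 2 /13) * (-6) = -9998244 /1573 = -6356.16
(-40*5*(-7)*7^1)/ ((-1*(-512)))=1225/ 64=19.14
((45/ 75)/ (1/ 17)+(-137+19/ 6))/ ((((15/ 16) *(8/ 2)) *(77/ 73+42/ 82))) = -21.04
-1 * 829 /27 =-829 /27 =-30.70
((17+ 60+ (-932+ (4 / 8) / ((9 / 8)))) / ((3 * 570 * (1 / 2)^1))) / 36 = -7691 / 277020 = -0.03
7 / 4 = 1.75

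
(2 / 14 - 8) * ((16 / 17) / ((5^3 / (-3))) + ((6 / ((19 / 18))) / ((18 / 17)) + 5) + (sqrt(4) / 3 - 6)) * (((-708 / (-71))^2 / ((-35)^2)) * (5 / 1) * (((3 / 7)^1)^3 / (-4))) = 7532338861476 / 23945145088375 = 0.31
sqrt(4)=2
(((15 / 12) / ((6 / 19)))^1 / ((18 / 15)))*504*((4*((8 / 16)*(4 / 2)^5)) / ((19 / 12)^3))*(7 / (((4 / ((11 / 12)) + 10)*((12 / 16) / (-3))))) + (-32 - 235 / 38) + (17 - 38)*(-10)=-2970654371 / 57038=-52082.02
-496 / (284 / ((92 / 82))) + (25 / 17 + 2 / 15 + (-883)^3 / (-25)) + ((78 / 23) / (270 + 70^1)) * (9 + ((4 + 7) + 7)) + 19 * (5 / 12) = 3134448859055883 / 113820100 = 27538623.31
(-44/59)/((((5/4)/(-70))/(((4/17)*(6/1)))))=58.96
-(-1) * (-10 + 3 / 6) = -19 / 2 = -9.50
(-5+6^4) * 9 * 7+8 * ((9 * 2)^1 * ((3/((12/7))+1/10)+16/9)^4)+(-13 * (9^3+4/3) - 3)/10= 767818649281/7290000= 105324.92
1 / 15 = 0.07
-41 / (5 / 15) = -123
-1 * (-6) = 6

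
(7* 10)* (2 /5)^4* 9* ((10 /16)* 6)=1512 /25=60.48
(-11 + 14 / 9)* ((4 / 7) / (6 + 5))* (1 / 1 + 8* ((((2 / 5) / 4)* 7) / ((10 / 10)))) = -68 / 21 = -3.24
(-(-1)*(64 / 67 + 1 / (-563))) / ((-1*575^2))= -7193 / 2494301125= -0.00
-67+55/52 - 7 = -3793/52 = -72.94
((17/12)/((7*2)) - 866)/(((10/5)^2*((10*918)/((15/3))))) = -145471/1233792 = -0.12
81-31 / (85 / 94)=3971 / 85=46.72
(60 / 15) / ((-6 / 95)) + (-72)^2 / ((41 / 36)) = 552082 / 123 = 4488.47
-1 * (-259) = 259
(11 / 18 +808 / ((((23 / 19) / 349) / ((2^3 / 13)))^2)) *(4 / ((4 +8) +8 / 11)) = 450209434012657 / 56322630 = 7993402.19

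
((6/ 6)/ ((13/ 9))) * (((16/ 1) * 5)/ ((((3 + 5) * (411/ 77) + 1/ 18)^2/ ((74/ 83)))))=102350666880/ 3789303544559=0.03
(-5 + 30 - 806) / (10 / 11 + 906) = -8591 / 9976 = -0.86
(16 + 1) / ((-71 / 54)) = -918 / 71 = -12.93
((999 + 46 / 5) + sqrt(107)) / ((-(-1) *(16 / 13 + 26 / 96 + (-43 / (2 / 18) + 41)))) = -3145584 / 1074835-624 *sqrt(107) / 214967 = -2.96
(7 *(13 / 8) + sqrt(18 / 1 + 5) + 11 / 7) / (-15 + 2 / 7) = -725 / 824 - 7 *sqrt(23) / 103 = -1.21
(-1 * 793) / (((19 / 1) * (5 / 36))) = -28548 / 95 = -300.51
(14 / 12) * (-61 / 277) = -427 / 1662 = -0.26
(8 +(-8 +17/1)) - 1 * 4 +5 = 18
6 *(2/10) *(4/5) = 24/25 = 0.96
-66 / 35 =-1.89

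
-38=-38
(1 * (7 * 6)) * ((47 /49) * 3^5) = 68526 /7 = 9789.43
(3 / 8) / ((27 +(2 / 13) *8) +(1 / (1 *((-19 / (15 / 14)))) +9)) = 5187 / 514196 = 0.01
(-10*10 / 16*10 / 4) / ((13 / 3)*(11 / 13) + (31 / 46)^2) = -198375 / 52318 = -3.79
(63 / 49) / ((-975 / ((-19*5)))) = 57 / 455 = 0.13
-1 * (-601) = 601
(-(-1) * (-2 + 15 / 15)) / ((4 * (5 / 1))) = -1 / 20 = -0.05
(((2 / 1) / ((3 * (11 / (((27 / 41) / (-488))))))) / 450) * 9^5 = -59049 / 5502200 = -0.01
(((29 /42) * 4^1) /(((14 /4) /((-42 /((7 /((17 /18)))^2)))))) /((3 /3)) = -16762 /27783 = -0.60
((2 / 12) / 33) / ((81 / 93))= 31 / 5346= 0.01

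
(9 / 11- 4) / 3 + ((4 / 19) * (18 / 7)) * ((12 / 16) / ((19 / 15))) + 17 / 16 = 430207 / 1334256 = 0.32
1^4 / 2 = 1 / 2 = 0.50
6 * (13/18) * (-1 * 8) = -104/3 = -34.67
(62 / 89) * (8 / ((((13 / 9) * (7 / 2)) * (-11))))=-8928 / 89089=-0.10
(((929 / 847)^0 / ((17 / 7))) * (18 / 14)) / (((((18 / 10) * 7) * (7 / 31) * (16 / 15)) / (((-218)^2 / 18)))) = 9207775 / 19992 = 460.57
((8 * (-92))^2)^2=293434556416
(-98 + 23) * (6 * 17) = -7650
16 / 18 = 8 / 9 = 0.89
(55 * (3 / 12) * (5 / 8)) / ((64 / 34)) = 4675 / 1024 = 4.57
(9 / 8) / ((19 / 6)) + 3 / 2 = 1.86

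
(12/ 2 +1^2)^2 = 49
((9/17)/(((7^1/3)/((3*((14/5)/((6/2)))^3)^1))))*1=1176/2125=0.55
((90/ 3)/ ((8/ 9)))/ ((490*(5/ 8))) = 27/ 245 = 0.11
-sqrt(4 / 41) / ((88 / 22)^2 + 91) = -2 * sqrt(41) / 4387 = -0.00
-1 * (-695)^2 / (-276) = 1750.09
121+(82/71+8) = 9241/71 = 130.15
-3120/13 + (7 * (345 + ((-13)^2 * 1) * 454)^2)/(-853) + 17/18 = -748435989625/15354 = -48745342.56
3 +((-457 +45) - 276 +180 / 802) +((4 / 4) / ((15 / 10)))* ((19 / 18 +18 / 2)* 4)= -657.96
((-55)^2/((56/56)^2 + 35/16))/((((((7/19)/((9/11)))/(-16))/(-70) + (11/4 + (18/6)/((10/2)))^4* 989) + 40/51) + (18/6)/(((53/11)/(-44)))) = 23394624000000/3069895616662499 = 0.01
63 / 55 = 1.15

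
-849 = -849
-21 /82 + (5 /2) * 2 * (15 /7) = 6003 /574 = 10.46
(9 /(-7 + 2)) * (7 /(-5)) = 63 /25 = 2.52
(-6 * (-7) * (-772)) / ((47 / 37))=-1199688 / 47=-25525.28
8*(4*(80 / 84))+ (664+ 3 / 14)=29177 / 42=694.69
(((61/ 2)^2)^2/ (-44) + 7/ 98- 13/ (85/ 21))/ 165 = -2746530273/ 23038400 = -119.22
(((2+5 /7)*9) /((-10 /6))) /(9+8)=-513 /595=-0.86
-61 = -61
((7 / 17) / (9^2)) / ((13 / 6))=14 / 5967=0.00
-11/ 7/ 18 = -11/ 126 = -0.09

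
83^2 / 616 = 11.18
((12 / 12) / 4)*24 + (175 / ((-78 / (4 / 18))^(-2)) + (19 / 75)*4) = 1617013651 / 75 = 21560182.01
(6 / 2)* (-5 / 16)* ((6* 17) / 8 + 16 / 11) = -9375 / 704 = -13.32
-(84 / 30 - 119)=581 / 5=116.20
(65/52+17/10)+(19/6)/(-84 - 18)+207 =160588/765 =209.92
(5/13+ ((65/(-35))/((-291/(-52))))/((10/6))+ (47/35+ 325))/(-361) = -758491/838565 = -0.90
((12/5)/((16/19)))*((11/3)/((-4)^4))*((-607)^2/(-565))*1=-77005841/2892800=-26.62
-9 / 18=-1 / 2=-0.50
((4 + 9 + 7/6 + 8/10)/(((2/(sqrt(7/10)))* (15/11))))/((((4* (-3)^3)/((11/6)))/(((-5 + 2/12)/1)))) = 1575541* sqrt(70)/34992000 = 0.38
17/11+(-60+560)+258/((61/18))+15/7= 2723412/4697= 579.82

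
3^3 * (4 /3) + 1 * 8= 44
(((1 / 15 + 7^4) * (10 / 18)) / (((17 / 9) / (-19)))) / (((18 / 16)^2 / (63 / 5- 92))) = 17386796032 / 20655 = 841771.78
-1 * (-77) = 77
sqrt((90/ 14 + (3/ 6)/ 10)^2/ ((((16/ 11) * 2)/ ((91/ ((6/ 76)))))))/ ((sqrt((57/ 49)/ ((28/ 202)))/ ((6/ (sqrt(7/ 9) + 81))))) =-19047 * sqrt(202202)/ 238529680 + 4628421 * sqrt(28886)/ 238529680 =3.26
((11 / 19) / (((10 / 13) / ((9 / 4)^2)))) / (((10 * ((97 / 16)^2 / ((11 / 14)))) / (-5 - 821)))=-6.73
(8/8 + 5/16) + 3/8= 27/16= 1.69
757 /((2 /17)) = 12869 /2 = 6434.50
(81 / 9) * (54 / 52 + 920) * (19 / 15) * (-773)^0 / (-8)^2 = 1364979 / 8320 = 164.06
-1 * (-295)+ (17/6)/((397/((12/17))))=295.01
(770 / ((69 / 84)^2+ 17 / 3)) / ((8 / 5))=75.89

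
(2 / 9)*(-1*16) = -32 / 9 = -3.56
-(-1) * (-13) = -13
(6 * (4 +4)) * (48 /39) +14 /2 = 859 /13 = 66.08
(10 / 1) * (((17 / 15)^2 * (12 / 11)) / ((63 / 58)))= 134096 / 10395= 12.90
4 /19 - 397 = -7539 /19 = -396.79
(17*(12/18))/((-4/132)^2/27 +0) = 333234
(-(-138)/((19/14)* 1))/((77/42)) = 11592/209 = 55.46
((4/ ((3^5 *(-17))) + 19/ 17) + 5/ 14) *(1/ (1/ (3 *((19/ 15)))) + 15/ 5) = 85237/ 8505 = 10.02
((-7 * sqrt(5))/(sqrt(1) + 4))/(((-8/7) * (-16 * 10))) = -49 * sqrt(5)/6400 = -0.02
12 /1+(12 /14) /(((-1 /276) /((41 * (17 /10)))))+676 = -553036 /35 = -15801.03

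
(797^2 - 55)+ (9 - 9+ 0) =635154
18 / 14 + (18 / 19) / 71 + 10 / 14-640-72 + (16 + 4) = -930792 / 1349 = -689.99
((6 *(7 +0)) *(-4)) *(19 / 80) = -399 / 10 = -39.90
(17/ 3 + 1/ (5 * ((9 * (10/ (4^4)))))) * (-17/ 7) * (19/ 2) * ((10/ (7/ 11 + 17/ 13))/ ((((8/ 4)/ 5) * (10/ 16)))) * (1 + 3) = -518425336/ 43785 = -11840.25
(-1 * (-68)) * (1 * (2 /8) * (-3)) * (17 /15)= -289 /5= -57.80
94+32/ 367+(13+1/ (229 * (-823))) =7406941200/ 69167389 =107.09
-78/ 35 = -2.23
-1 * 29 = -29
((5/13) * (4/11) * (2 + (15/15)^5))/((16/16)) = 60/143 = 0.42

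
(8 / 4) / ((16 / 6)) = 3 / 4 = 0.75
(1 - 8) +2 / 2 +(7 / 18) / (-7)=-109 / 18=-6.06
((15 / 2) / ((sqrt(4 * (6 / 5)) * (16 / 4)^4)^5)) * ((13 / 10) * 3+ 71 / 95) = 22075 * sqrt(30) / 192528884070088704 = 0.00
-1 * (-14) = 14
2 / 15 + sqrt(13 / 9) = 1.34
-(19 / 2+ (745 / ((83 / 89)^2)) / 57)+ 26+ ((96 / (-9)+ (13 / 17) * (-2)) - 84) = -421550623 / 4450294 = -94.72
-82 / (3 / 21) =-574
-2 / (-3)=2 / 3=0.67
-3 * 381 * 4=-4572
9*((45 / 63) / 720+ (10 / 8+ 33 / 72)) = 1723 / 112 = 15.38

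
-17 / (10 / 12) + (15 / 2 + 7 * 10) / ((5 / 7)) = 88.10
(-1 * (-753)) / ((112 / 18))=121.02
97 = 97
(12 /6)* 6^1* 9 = 108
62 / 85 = 0.73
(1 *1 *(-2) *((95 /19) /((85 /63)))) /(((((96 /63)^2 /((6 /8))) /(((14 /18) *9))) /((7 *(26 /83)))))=-53093313 /1444864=-36.75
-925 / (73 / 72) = -66600 / 73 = -912.33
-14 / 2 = -7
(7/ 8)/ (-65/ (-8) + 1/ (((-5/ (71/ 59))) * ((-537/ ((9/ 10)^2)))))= 9240875/ 85811959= 0.11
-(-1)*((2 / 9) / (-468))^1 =-1 / 2106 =-0.00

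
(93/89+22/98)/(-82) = -2768/178801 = -0.02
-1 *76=-76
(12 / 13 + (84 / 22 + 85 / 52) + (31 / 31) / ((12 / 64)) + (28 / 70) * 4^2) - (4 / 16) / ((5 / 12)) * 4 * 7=11233 / 8580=1.31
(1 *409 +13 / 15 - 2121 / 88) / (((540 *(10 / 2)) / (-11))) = -509209 / 324000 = -1.57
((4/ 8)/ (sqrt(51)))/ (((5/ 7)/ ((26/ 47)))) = 91 * sqrt(51)/ 11985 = 0.05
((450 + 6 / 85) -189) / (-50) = -22191 / 4250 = -5.22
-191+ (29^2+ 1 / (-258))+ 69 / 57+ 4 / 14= 22355309 / 34314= 651.49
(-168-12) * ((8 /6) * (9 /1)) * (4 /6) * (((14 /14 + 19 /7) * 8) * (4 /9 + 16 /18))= -399360 /7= -57051.43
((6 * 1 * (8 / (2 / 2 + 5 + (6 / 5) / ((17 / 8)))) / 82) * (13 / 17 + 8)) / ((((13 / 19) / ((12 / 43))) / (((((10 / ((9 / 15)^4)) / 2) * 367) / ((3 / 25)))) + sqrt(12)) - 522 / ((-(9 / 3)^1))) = 820698582418155381250000 / 182646500842769448862495911 - 28299947738281250000000 * sqrt(3) / 547939502528308346587487733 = 0.00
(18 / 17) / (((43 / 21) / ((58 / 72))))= 0.42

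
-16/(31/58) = -928/31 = -29.94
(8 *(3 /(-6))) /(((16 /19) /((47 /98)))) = -893 /392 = -2.28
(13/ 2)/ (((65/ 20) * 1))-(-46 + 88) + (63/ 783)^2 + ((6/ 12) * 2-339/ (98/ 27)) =-98202973/ 741762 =-132.39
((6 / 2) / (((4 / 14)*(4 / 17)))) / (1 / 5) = 223.12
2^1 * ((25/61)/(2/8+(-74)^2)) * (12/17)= 480/4543097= 0.00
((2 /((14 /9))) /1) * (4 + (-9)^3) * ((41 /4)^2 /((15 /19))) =-13893465 /112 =-124048.79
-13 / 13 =-1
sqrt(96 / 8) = 2*sqrt(3) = 3.46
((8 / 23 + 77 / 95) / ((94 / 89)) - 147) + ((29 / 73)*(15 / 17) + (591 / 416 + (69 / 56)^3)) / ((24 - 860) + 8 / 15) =-532018674685334141833 / 3646270638164510720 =-145.91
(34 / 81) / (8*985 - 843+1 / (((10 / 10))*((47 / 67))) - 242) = 0.00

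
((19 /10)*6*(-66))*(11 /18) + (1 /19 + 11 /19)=-43621 /95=-459.17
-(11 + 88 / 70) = -12.26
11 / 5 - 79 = -384 / 5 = -76.80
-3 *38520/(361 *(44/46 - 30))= 11.02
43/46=0.93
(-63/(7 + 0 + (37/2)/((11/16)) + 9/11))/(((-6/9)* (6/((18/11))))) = 567/764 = 0.74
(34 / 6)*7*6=238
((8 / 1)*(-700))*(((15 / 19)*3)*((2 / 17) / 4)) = -126000 / 323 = -390.09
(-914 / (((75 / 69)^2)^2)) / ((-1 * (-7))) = -255774674 / 2734375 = -93.54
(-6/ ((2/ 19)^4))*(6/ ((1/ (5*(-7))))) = 10262778.75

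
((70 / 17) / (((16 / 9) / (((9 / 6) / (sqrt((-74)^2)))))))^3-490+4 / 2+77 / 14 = -3934586484767215 / 8154585137152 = -482.50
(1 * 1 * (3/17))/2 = 3/34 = 0.09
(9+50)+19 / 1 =78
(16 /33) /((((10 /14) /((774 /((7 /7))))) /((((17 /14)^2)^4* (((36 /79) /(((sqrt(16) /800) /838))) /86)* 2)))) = 3156669757201320 /715658867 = 4410858.17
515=515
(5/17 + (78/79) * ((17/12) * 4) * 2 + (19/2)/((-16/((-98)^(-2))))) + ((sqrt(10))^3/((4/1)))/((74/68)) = 85 * sqrt(10)/37 + 4739894227/412741504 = 18.75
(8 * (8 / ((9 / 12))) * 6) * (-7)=-3584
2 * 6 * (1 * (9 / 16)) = 27 / 4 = 6.75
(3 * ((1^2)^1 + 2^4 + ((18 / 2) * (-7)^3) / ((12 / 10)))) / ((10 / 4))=-15333 / 5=-3066.60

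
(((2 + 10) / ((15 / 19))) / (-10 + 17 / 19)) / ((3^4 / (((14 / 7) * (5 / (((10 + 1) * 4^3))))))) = -361 / 1233144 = -0.00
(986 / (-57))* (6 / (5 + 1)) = -986 / 57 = -17.30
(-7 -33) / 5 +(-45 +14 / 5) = -251 / 5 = -50.20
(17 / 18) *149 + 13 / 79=200341 / 1422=140.89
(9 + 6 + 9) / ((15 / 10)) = 16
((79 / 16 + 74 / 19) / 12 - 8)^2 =78021889 / 1478656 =52.77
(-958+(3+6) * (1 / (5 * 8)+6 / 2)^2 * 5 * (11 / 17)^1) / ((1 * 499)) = -3762061 / 2714560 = -1.39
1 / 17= 0.06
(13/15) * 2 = 26/15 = 1.73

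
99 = 99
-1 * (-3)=3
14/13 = 1.08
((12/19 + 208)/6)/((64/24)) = 13.04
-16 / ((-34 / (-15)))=-120 / 17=-7.06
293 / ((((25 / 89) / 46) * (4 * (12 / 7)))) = 4198397 / 600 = 6997.33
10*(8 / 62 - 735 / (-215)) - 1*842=-1075096 / 1333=-806.52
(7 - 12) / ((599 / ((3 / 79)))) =-15 / 47321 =-0.00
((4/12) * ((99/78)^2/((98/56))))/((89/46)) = 16698/105287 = 0.16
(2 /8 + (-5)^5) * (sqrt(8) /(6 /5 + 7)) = -62495 * sqrt(2) /82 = -1077.82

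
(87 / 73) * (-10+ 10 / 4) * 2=-17.88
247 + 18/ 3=253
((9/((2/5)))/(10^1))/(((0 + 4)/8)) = 9/2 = 4.50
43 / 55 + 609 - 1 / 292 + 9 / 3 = 9841221 / 16060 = 612.78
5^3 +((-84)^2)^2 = 49787261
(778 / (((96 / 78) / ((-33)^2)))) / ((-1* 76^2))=-119.18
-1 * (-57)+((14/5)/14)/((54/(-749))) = 14641/270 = 54.23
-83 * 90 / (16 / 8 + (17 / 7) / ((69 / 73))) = -3608010 / 2207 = -1634.80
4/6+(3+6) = 29/3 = 9.67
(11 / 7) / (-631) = -11 / 4417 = -0.00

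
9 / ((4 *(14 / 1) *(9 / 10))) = 5 / 28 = 0.18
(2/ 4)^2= 1/ 4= 0.25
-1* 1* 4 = -4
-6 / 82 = -3 / 41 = -0.07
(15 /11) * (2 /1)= 30 /11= 2.73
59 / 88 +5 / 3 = 617 / 264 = 2.34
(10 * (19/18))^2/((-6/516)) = -776150/81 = -9582.10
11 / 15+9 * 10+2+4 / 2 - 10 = 1271 / 15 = 84.73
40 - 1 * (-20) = 60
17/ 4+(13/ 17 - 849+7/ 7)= -842.99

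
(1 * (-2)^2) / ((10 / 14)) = 28 / 5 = 5.60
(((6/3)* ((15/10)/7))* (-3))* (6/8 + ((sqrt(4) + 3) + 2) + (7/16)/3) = -1137/112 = -10.15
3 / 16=0.19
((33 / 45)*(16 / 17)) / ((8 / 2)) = 44 / 255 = 0.17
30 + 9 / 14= 429 / 14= 30.64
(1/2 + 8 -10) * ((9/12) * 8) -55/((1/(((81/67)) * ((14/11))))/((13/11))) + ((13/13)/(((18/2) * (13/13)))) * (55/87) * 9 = -6949306/64119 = -108.38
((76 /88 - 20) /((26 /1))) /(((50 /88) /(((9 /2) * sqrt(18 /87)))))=-3789 * sqrt(174) /18850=-2.65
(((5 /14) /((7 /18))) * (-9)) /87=-135 /1421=-0.10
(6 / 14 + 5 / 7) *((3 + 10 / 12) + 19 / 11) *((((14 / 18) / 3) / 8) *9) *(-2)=-367 / 99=-3.71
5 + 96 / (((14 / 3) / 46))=6659 / 7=951.29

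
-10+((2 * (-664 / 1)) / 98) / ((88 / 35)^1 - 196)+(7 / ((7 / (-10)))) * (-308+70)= 28087700 / 11851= 2370.07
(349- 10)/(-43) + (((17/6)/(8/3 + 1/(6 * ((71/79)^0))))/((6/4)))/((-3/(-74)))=3313/387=8.56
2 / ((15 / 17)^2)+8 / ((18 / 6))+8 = 2978 / 225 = 13.24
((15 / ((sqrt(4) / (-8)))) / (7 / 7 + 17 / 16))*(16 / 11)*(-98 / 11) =501760 / 1331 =376.98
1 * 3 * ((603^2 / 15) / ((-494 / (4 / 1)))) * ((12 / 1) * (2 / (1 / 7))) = -122172624 / 1235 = -98925.20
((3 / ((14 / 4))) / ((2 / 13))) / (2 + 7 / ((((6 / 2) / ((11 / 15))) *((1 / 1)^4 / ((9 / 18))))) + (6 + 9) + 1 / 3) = 3510 / 11459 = 0.31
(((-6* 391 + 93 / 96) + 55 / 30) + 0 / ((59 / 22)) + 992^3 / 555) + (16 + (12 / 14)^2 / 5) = 1528643160341 / 870240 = 1756576.53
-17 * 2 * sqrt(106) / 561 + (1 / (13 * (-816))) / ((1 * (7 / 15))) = -2 * sqrt(106) / 33-5 / 24752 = -0.62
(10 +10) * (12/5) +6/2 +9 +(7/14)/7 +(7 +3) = 981/14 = 70.07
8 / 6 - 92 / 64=-0.10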